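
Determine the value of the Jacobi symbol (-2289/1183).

0

(-2289/1183)
  = (77/1183)    [-2289 ≡ 77 mod 1183]
  = (1183/77)    [QR: 77 ≡ 1 mod 4, sign kept]
  = (28/77)    [1183 ≡ 28 mod 77]
  = (7/77)    [77 ≡ 5 mod 8 ⇒ (2/77)^2 = +1]
  = (77/7)    [QR: 77 ≡ 1 mod 4, sign kept]
  = (0/7)    [77 ≡ 0 mod 7]
  = 0    [numerator 0, gcd > 1]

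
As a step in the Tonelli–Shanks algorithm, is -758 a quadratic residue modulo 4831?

no

(-758|4831)
  = -(758|4831)    [4831 ≡ 3 mod 4 ⇒ (-1|4831) = -1]
  = -(379|4831)    [4831 ≡ 7 mod 8 ⇒ (2|4831) = +1]
  = (4831|379)    [QR: both ≡ 3 mod 4, sign flips]
  = (283|379)    [4831 ≡ 283 mod 379]
  = -(379|283)    [QR: both ≡ 3 mod 4, sign flips]
  = -(96|283)    [379 ≡ 96 mod 283]
  = (3|283)    [283 ≡ 3 mod 8 ⇒ (2|283)^5 = -1]
  = -(283|3)    [QR: both ≡ 3 mod 4, sign flips]
  = -(1|3)    [283 ≡ 1 mod 3]
  = -1    [(1|3) = 1]
The Legendre symbol is -1, so x^2 ≡ -758 (mod 4831) has no solution.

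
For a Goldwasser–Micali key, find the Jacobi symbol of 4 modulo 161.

1

(4/161)
  = (1/161)    [161 ≡ 1 mod 8 ⇒ (2/161)^2 = +1]
  = 1    [(1/161) = 1]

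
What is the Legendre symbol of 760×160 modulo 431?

By multiplicativity, (760·160|431) = (760|431)·(160|431).
First factor (760|431):
(760|431)
  = (329|431)    [760 ≡ 329 mod 431]
  = (431|329)    [QR: 329 ≡ 1 mod 4, sign kept]
  = (102|329)    [431 ≡ 102 mod 329]
  = (51|329)    [329 ≡ 1 mod 8 ⇒ (2|329) = +1]
  = (329|51)    [QR: 329 ≡ 1 mod 4, sign kept]
  = (23|51)    [329 ≡ 23 mod 51]
  = -(51|23)    [QR: both ≡ 3 mod 4, sign flips]
  = -(5|23)    [51 ≡ 5 mod 23]
  = -(23|5)    [QR: 5 ≡ 1 mod 4, sign kept]
  = -(3|5)    [23 ≡ 3 mod 5]
  = -(5|3)    [QR: 5 ≡ 1 mod 4, sign kept]
  = -(2|3)    [5 ≡ 2 mod 3]
  = (1|3)    [3 ≡ 3 mod 8 ⇒ (2|3) = -1]
  = 1    [(1|3) = 1]
Second factor (160|431):
(160|431)
  = (5|431)    [431 ≡ 7 mod 8 ⇒ (2|431)^5 = +1]
  = (431|5)    [QR: 5 ≡ 1 mod 4, sign kept]
  = (1|5)    [431 ≡ 1 mod 5]
  = 1    [(1|5) = 1]
Product: (1)·(1) = 1.

1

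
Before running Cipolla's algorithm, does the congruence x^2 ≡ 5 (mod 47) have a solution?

no

(5/47)
  = (47/5)    [QR: 5 ≡ 1 mod 4, sign kept]
  = (2/5)    [47 ≡ 2 mod 5]
  = -(1/5)    [5 ≡ 5 mod 8 ⇒ (2/5) = -1]
  = -1    [(1/5) = 1]
The Legendre symbol is -1, so x^2 ≡ 5 (mod 47) has no solution.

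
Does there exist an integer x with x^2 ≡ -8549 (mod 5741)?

no

Pull out -1: (-8549/5741) = (-1/5741)·(8549/5741). Since 5741 ≡ 1 (mod 4), (-1/5741) = +1. Now have (8549/5741).
Reduce the numerator: 8549 ≡ 2808 (mod 5741), so (8549/5741) = (2808/5741).
Factor out 2: 2808 = 2^3·351. Since 5741 ≡ 5 (mod 8), (2/5741) = -1, and (2/5741)^3 = -1. Now have -(351/5741).
5741 ≡ 1 (mod 4), so quadratic reciprocity gives (351/5741) = (5741/351). Reduce: 5741 ≡ 125 (mod 351). Now have -(125/351).
125 ≡ 1 (mod 4), so quadratic reciprocity gives (125/351) = (351/125). Reduce: 351 ≡ 101 (mod 125). Now have -(101/125).
101 ≡ 1 (mod 4), so quadratic reciprocity gives (101/125) = (125/101). Reduce: 125 ≡ 24 (mod 101). Now have -(24/101).
Factor out 2: 24 = 2^3·3. Since 101 ≡ 5 (mod 8), (2/101) = -1, and (2/101)^3 = -1. Now have (3/101).
101 ≡ 1 (mod 4), so quadratic reciprocity gives (3/101) = (101/3). Reduce: 101 ≡ 2 (mod 3). Now have (2/3).
Factor out 2: 2 = 2. Since 3 ≡ 3 (mod 8), (2/3) = -1. Now have -(1/3).
(1/3) = 1. Collecting the sign factors: -1.
The Legendre symbol is -1, so x^2 ≡ -8549 (mod 5741) has no solution.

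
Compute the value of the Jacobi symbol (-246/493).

-1

Reduce the numerator: -246 ≡ 247 (mod 493), so (-246/493) = (247/493).
493 ≡ 1 (mod 4), so quadratic reciprocity gives (247/493) = (493/247). Reduce: 493 ≡ 246 (mod 247). Now have (246/247).
Factor out 2: 246 = 2·123. Since 247 ≡ 7 (mod 8), (2/247) = +1. Now have (123/247).
Both 123 ≡ 3 and 247 ≡ 3 (mod 4), so reciprocity gives (123/247) = -(247/123). Reduce: 247 ≡ 1 (mod 123). Now have -(1/123).
(1/123) = 1. Collecting the sign factors: -1.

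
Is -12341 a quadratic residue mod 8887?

yes

Reduce the numerator: -12341 ≡ 5433 (mod 8887), so (-12341|8887) = (5433|8887).
5433 ≡ 1 (mod 4), so quadratic reciprocity gives (5433|8887) = (8887|5433). Reduce: 8887 ≡ 3454 (mod 5433). Now have (3454|5433).
Factor out 2: 3454 = 2·1727. Since 5433 ≡ 1 (mod 8), (2|5433) = +1. Now have (1727|5433).
5433 ≡ 1 (mod 4), so quadratic reciprocity gives (1727|5433) = (5433|1727). Reduce: 5433 ≡ 252 (mod 1727). Now have (252|1727).
Factor out 2: 252 = 2^2·63. Since 1727 ≡ 7 (mod 8), (2|1727) = +1, and (2|1727)^2 = +1. Now have (63|1727).
Both 63 ≡ 3 and 1727 ≡ 3 (mod 4), so reciprocity gives (63|1727) = -(1727|63). Reduce: 1727 ≡ 26 (mod 63). Now have -(26|63).
Factor out 2: 26 = 2·13. Since 63 ≡ 7 (mod 8), (2|63) = +1. Now have -(13|63).
13 ≡ 1 (mod 4), so quadratic reciprocity gives (13|63) = (63|13). Reduce: 63 ≡ 11 (mod 13). Now have -(11|13).
13 ≡ 1 (mod 4), so quadratic reciprocity gives (11|13) = (13|11). Reduce: 13 ≡ 2 (mod 11). Now have -(2|11).
Factor out 2: 2 = 2. Since 11 ≡ 3 (mod 8), (2|11) = -1. Now have (1|11).
(1|11) = 1. Collecting the sign factors: 1.
(-12341|8887) = 1, and 8887 is prime, so -12341 is a quadratic residue mod 8887.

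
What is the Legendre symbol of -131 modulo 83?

(-131/83)
  = (35/83)    [-131 ≡ 35 mod 83]
  = -(83/35)    [QR: both ≡ 3 mod 4, sign flips]
  = -(13/35)    [83 ≡ 13 mod 35]
  = -(35/13)    [QR: 13 ≡ 1 mod 4, sign kept]
  = -(9/13)    [35 ≡ 9 mod 13]
  = -(13/9)    [QR: 9 ≡ 1 mod 4, sign kept]
  = -(4/9)    [13 ≡ 4 mod 9]
  = -(1/9)    [9 ≡ 1 mod 8 ⇒ (2/9)^2 = +1]
  = -1    [(1/9) = 1]

-1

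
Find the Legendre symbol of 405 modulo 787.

-1

405 ≡ 1 (mod 4), so quadratic reciprocity gives (405 / 787) = (787 / 405). Reduce: 787 ≡ 382 (mod 405). Now have (382 / 405).
Factor out 2: 382 = 2·191. Since 405 ≡ 5 (mod 8), (2 / 405) = -1. Now have -(191 / 405).
405 ≡ 1 (mod 4), so quadratic reciprocity gives (191 / 405) = (405 / 191). Reduce: 405 ≡ 23 (mod 191). Now have -(23 / 191).
Both 23 ≡ 3 and 191 ≡ 3 (mod 4), so reciprocity gives (23 / 191) = -(191 / 23). Reduce: 191 ≡ 7 (mod 23). Now have (7 / 23).
Both 7 ≡ 3 and 23 ≡ 3 (mod 4), so reciprocity gives (7 / 23) = -(23 / 7). Reduce: 23 ≡ 2 (mod 7). Now have -(2 / 7).
Factor out 2: 2 = 2. Since 7 ≡ 7 (mod 8), (2 / 7) = +1. Now have -(1 / 7).
(1 / 7) = 1. Collecting the sign factors: -1.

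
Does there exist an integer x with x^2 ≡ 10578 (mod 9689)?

yes

Reduce the numerator: 10578 ≡ 889 (mod 9689), so (10578|9689) = (889|9689).
889 ≡ 1 (mod 4), so quadratic reciprocity gives (889|9689) = (9689|889). Reduce: 9689 ≡ 799 (mod 889). Now have (799|889).
889 ≡ 1 (mod 4), so quadratic reciprocity gives (799|889) = (889|799). Reduce: 889 ≡ 90 (mod 799). Now have (90|799).
Factor out 2: 90 = 2·45. Since 799 ≡ 7 (mod 8), (2|799) = +1. Now have (45|799).
45 ≡ 1 (mod 4), so quadratic reciprocity gives (45|799) = (799|45). Reduce: 799 ≡ 34 (mod 45). Now have (34|45).
Factor out 2: 34 = 2·17. Since 45 ≡ 5 (mod 8), (2|45) = -1. Now have -(17|45).
17 ≡ 1 (mod 4), so quadratic reciprocity gives (17|45) = (45|17). Reduce: 45 ≡ 11 (mod 17). Now have -(11|17).
17 ≡ 1 (mod 4), so quadratic reciprocity gives (11|17) = (17|11). Reduce: 17 ≡ 6 (mod 11). Now have -(6|11).
Factor out 2: 6 = 2·3. Since 11 ≡ 3 (mod 8), (2|11) = -1. Now have (3|11).
Both 3 ≡ 3 and 11 ≡ 3 (mod 4), so reciprocity gives (3|11) = -(11|3). Reduce: 11 ≡ 2 (mod 3). Now have -(2|3).
Factor out 2: 2 = 2. Since 3 ≡ 3 (mod 8), (2|3) = -1. Now have (1|3).
(1|3) = 1. Collecting the sign factors: 1.
The Legendre symbol is 1, so x^2 ≡ 10578 (mod 9689) has solution.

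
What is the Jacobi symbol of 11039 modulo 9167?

(11039 / 9167)
  = (1872 / 9167)    [11039 ≡ 1872 mod 9167]
  = (117 / 9167)    [9167 ≡ 7 mod 8 ⇒ (2 / 9167)^4 = +1]
  = (9167 / 117)    [QR: 117 ≡ 1 mod 4, sign kept]
  = (41 / 117)    [9167 ≡ 41 mod 117]
  = (117 / 41)    [QR: 41 ≡ 1 mod 4, sign kept]
  = (35 / 41)    [117 ≡ 35 mod 41]
  = (41 / 35)    [QR: 41 ≡ 1 mod 4, sign kept]
  = (6 / 35)    [41 ≡ 6 mod 35]
  = -(3 / 35)    [35 ≡ 3 mod 8 ⇒ (2 / 35) = -1]
  = (35 / 3)    [QR: both ≡ 3 mod 4, sign flips]
  = (2 / 3)    [35 ≡ 2 mod 3]
  = -(1 / 3)    [3 ≡ 3 mod 8 ⇒ (2 / 3) = -1]
  = -1    [(1 / 3) = 1]

-1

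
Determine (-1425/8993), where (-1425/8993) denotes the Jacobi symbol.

Reduce the numerator: -1425 ≡ 7568 (mod 8993), so (-1425/8993) = (7568/8993).
Factor out 2: 7568 = 2^4·473. Since 8993 ≡ 1 (mod 8), (2/8993) = +1, and (2/8993)^4 = +1. Now have (473/8993).
473 ≡ 1 (mod 4), so quadratic reciprocity gives (473/8993) = (8993/473). Reduce: 8993 ≡ 6 (mod 473). Now have (6/473).
Factor out 2: 6 = 2·3. Since 473 ≡ 1 (mod 8), (2/473) = +1. Now have (3/473).
473 ≡ 1 (mod 4), so quadratic reciprocity gives (3/473) = (473/3). Reduce: 473 ≡ 2 (mod 3). Now have (2/3).
Factor out 2: 2 = 2. Since 3 ≡ 3 (mod 8), (2/3) = -1. Now have -(1/3).
(1/3) = 1. Collecting the sign factors: -1.

-1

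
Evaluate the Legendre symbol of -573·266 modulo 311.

-1

By multiplicativity, (-573·266/311) = (-573/311)·(266/311).
First factor (-573/311):
Reduce the numerator: -573 ≡ 49 (mod 311), so (-573/311) = (49/311).
49 ≡ 1 (mod 4), so quadratic reciprocity gives (49/311) = (311/49). Reduce: 311 ≡ 17 (mod 49). Now have (17/49).
17 ≡ 1 (mod 4), so quadratic reciprocity gives (17/49) = (49/17). Reduce: 49 ≡ 15 (mod 17). Now have (15/17).
17 ≡ 1 (mod 4), so quadratic reciprocity gives (15/17) = (17/15). Reduce: 17 ≡ 2 (mod 15). Now have (2/15).
Factor out 2: 2 = 2. Since 15 ≡ 7 (mod 8), (2/15) = +1. Now have (1/15).
(1/15) = 1. Collecting the sign factors: 1.
Second factor (266/311):
Factor out 2: 266 = 2·133. Since 311 ≡ 7 (mod 8), (2/311) = +1. Now have (133/311).
133 ≡ 1 (mod 4), so quadratic reciprocity gives (133/311) = (311/133). Reduce: 311 ≡ 45 (mod 133). Now have (45/133).
45 ≡ 1 (mod 4), so quadratic reciprocity gives (45/133) = (133/45). Reduce: 133 ≡ 43 (mod 45). Now have (43/45).
45 ≡ 1 (mod 4), so quadratic reciprocity gives (43/45) = (45/43). Reduce: 45 ≡ 2 (mod 43). Now have (2/43).
Factor out 2: 2 = 2. Since 43 ≡ 3 (mod 8), (2/43) = -1. Now have -(1/43).
(1/43) = 1. Collecting the sign factors: -1.
Product: (1)·(-1) = -1.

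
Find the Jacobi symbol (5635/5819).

0

Both 5635 ≡ 3 and 5819 ≡ 3 (mod 4), so reciprocity gives (5635/5819) = -(5819/5635). Reduce: 5819 ≡ 184 (mod 5635). Now have -(184/5635).
Factor out 2: 184 = 2^3·23. Since 5635 ≡ 3 (mod 8), (2/5635) = -1, and (2/5635)^3 = -1. Now have (23/5635).
Both 23 ≡ 3 and 5635 ≡ 3 (mod 4), so reciprocity gives (23/5635) = -(5635/23). Reduce: 5635 ≡ 0 (mod 23). Now have -(0/23).
The numerator is now 0 with denominator 23 > 1: the symbol is 0.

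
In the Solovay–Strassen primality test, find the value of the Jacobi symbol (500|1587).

Factor out 2: 500 = 2^2·125. Since 1587 ≡ 3 (mod 8), (2|1587) = -1, and (2|1587)^2 = +1. Now have (125|1587).
125 ≡ 1 (mod 4), so quadratic reciprocity gives (125|1587) = (1587|125). Reduce: 1587 ≡ 87 (mod 125). Now have (87|125).
125 ≡ 1 (mod 4), so quadratic reciprocity gives (87|125) = (125|87). Reduce: 125 ≡ 38 (mod 87). Now have (38|87).
Factor out 2: 38 = 2·19. Since 87 ≡ 7 (mod 8), (2|87) = +1. Now have (19|87).
Both 19 ≡ 3 and 87 ≡ 3 (mod 4), so reciprocity gives (19|87) = -(87|19). Reduce: 87 ≡ 11 (mod 19). Now have -(11|19).
Both 11 ≡ 3 and 19 ≡ 3 (mod 4), so reciprocity gives (11|19) = -(19|11). Reduce: 19 ≡ 8 (mod 11). Now have (8|11).
Factor out 2: 8 = 2^3. Since 11 ≡ 3 (mod 8), (2|11) = -1, and (2|11)^3 = -1. Now have -(1|11).
(1|11) = 1. Collecting the sign factors: -1.

-1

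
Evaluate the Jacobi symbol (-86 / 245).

(-86 / 245)
  = (159 / 245)    [-86 ≡ 159 mod 245]
  = (245 / 159)    [QR: 245 ≡ 1 mod 4, sign kept]
  = (86 / 159)    [245 ≡ 86 mod 159]
  = (43 / 159)    [159 ≡ 7 mod 8 ⇒ (2 / 159) = +1]
  = -(159 / 43)    [QR: both ≡ 3 mod 4, sign flips]
  = -(30 / 43)    [159 ≡ 30 mod 43]
  = (15 / 43)    [43 ≡ 3 mod 8 ⇒ (2 / 43) = -1]
  = -(43 / 15)    [QR: both ≡ 3 mod 4, sign flips]
  = -(13 / 15)    [43 ≡ 13 mod 15]
  = -(15 / 13)    [QR: 13 ≡ 1 mod 4, sign kept]
  = -(2 / 13)    [15 ≡ 2 mod 13]
  = (1 / 13)    [13 ≡ 5 mod 8 ⇒ (2 / 13) = -1]
  = 1    [(1 / 13) = 1]

1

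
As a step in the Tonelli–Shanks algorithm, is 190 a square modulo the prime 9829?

(190|9829)
  = -(95|9829)    [9829 ≡ 5 mod 8 ⇒ (2|9829) = -1]
  = -(9829|95)    [QR: 9829 ≡ 1 mod 4, sign kept]
  = -(44|95)    [9829 ≡ 44 mod 95]
  = -(11|95)    [95 ≡ 7 mod 8 ⇒ (2|95)^2 = +1]
  = (95|11)    [QR: both ≡ 3 mod 4, sign flips]
  = (7|11)    [95 ≡ 7 mod 11]
  = -(11|7)    [QR: both ≡ 3 mod 4, sign flips]
  = -(4|7)    [11 ≡ 4 mod 7]
  = -(1|7)    [7 ≡ 7 mod 8 ⇒ (2|7)^2 = +1]
  = -1    [(1|7) = 1]
The Legendre symbol is -1, so x^2 ≡ 190 (mod 9829) has no solution.

no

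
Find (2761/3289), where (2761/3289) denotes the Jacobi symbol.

(2761/3289)
  = (3289/2761)    [QR: 2761 ≡ 1 mod 4, sign kept]
  = (528/2761)    [3289 ≡ 528 mod 2761]
  = (33/2761)    [2761 ≡ 1 mod 8 ⇒ (2/2761)^4 = +1]
  = (2761/33)    [QR: 33 ≡ 1 mod 4, sign kept]
  = (22/33)    [2761 ≡ 22 mod 33]
  = (11/33)    [33 ≡ 1 mod 8 ⇒ (2/33) = +1]
  = (33/11)    [QR: 33 ≡ 1 mod 4, sign kept]
  = (0/11)    [33 ≡ 0 mod 11]
  = 0    [numerator 0, gcd > 1]

0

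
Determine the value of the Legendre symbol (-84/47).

-1

Pull out -1: (-84/47) = (-1/47)·(84/47). Since 47 ≡ 3 (mod 4), (-1/47) = -1. Now have -(84/47).
Reduce the numerator: 84 ≡ 37 (mod 47), so (84/47) = (37/47).
37 ≡ 1 (mod 4), so quadratic reciprocity gives (37/47) = (47/37). Reduce: 47 ≡ 10 (mod 37). Now have -(10/37).
Factor out 2: 10 = 2·5. Since 37 ≡ 5 (mod 8), (2/37) = -1. Now have (5/37).
5 ≡ 1 (mod 4), so quadratic reciprocity gives (5/37) = (37/5). Reduce: 37 ≡ 2 (mod 5). Now have (2/5).
Factor out 2: 2 = 2. Since 5 ≡ 5 (mod 8), (2/5) = -1. Now have -(1/5).
(1/5) = 1. Collecting the sign factors: -1.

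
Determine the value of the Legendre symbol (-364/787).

(-364/787)
  = -(364/787)    [787 ≡ 3 mod 4 ⇒ (-1/787) = -1]
  = -(91/787)    [787 ≡ 3 mod 8 ⇒ (2/787)^2 = +1]
  = (787/91)    [QR: both ≡ 3 mod 4, sign flips]
  = (59/91)    [787 ≡ 59 mod 91]
  = -(91/59)    [QR: both ≡ 3 mod 4, sign flips]
  = -(32/59)    [91 ≡ 32 mod 59]
  = (1/59)    [59 ≡ 3 mod 8 ⇒ (2/59)^5 = -1]
  = 1    [(1/59) = 1]

1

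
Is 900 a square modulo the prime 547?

yes

Reduce the numerator: 900 ≡ 353 (mod 547), so (900|547) = (353|547).
353 ≡ 1 (mod 4), so quadratic reciprocity gives (353|547) = (547|353). Reduce: 547 ≡ 194 (mod 353). Now have (194|353).
Factor out 2: 194 = 2·97. Since 353 ≡ 1 (mod 8), (2|353) = +1. Now have (97|353).
97 ≡ 1 (mod 4), so quadratic reciprocity gives (97|353) = (353|97). Reduce: 353 ≡ 62 (mod 97). Now have (62|97).
Factor out 2: 62 = 2·31. Since 97 ≡ 1 (mod 8), (2|97) = +1. Now have (31|97).
97 ≡ 1 (mod 4), so quadratic reciprocity gives (31|97) = (97|31). Reduce: 97 ≡ 4 (mod 31). Now have (4|31).
Factor out 2: 4 = 2^2. Since 31 ≡ 7 (mod 8), (2|31) = +1, and (2|31)^2 = +1. Now have (1|31).
(1|31) = 1. Collecting the sign factors: 1.
(900|547) = 1, and 547 is prime, so 900 is a quadratic residue mod 547.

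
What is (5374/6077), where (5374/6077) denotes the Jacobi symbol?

1

(5374/6077)
  = -(2687/6077)    [6077 ≡ 5 mod 8 ⇒ (2/6077) = -1]
  = -(6077/2687)    [QR: 6077 ≡ 1 mod 4, sign kept]
  = -(703/2687)    [6077 ≡ 703 mod 2687]
  = (2687/703)    [QR: both ≡ 3 mod 4, sign flips]
  = (578/703)    [2687 ≡ 578 mod 703]
  = (289/703)    [703 ≡ 7 mod 8 ⇒ (2/703) = +1]
  = (703/289)    [QR: 289 ≡ 1 mod 4, sign kept]
  = (125/289)    [703 ≡ 125 mod 289]
  = (289/125)    [QR: 125 ≡ 1 mod 4, sign kept]
  = (39/125)    [289 ≡ 39 mod 125]
  = (125/39)    [QR: 125 ≡ 1 mod 4, sign kept]
  = (8/39)    [125 ≡ 8 mod 39]
  = (1/39)    [39 ≡ 7 mod 8 ⇒ (2/39)^3 = +1]
  = 1    [(1/39) = 1]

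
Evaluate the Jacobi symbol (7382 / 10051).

-1

(7382 / 10051)
  = -(3691 / 10051)    [10051 ≡ 3 mod 8 ⇒ (2 / 10051) = -1]
  = (10051 / 3691)    [QR: both ≡ 3 mod 4, sign flips]
  = (2669 / 3691)    [10051 ≡ 2669 mod 3691]
  = (3691 / 2669)    [QR: 2669 ≡ 1 mod 4, sign kept]
  = (1022 / 2669)    [3691 ≡ 1022 mod 2669]
  = -(511 / 2669)    [2669 ≡ 5 mod 8 ⇒ (2 / 2669) = -1]
  = -(2669 / 511)    [QR: 2669 ≡ 1 mod 4, sign kept]
  = -(114 / 511)    [2669 ≡ 114 mod 511]
  = -(57 / 511)    [511 ≡ 7 mod 8 ⇒ (2 / 511) = +1]
  = -(511 / 57)    [QR: 57 ≡ 1 mod 4, sign kept]
  = -(55 / 57)    [511 ≡ 55 mod 57]
  = -(57 / 55)    [QR: 57 ≡ 1 mod 4, sign kept]
  = -(2 / 55)    [57 ≡ 2 mod 55]
  = -(1 / 55)    [55 ≡ 7 mod 8 ⇒ (2 / 55) = +1]
  = -1    [(1 / 55) = 1]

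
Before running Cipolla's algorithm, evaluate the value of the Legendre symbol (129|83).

-1

(129|83)
  = (46|83)    [129 ≡ 46 mod 83]
  = -(23|83)    [83 ≡ 3 mod 8 ⇒ (2|83) = -1]
  = (83|23)    [QR: both ≡ 3 mod 4, sign flips]
  = (14|23)    [83 ≡ 14 mod 23]
  = (7|23)    [23 ≡ 7 mod 8 ⇒ (2|23) = +1]
  = -(23|7)    [QR: both ≡ 3 mod 4, sign flips]
  = -(2|7)    [23 ≡ 2 mod 7]
  = -(1|7)    [7 ≡ 7 mod 8 ⇒ (2|7) = +1]
  = -1    [(1|7) = 1]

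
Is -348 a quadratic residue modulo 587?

Reduce the numerator: -348 ≡ 239 (mod 587), so (-348/587) = (239/587).
Both 239 ≡ 3 and 587 ≡ 3 (mod 4), so reciprocity gives (239/587) = -(587/239). Reduce: 587 ≡ 109 (mod 239). Now have -(109/239).
109 ≡ 1 (mod 4), so quadratic reciprocity gives (109/239) = (239/109). Reduce: 239 ≡ 21 (mod 109). Now have -(21/109).
21 ≡ 1 (mod 4), so quadratic reciprocity gives (21/109) = (109/21). Reduce: 109 ≡ 4 (mod 21). Now have -(4/21).
Factor out 2: 4 = 2^2. Since 21 ≡ 5 (mod 8), (2/21) = -1, and (2/21)^2 = +1. Now have -(1/21).
(1/21) = 1. Collecting the sign factors: -1.
The Legendre symbol is -1, so x^2 ≡ -348 (mod 587) has no solution.

no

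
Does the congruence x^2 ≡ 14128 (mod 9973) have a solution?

Reduce the numerator: 14128 ≡ 4155 (mod 9973), so (14128|9973) = (4155|9973).
9973 ≡ 1 (mod 4), so quadratic reciprocity gives (4155|9973) = (9973|4155). Reduce: 9973 ≡ 1663 (mod 4155). Now have (1663|4155).
Both 1663 ≡ 3 and 4155 ≡ 3 (mod 4), so reciprocity gives (1663|4155) = -(4155|1663). Reduce: 4155 ≡ 829 (mod 1663). Now have -(829|1663).
829 ≡ 1 (mod 4), so quadratic reciprocity gives (829|1663) = (1663|829). Reduce: 1663 ≡ 5 (mod 829). Now have -(5|829).
5 ≡ 1 (mod 4), so quadratic reciprocity gives (5|829) = (829|5). Reduce: 829 ≡ 4 (mod 5). Now have -(4|5).
Factor out 2: 4 = 2^2. Since 5 ≡ 5 (mod 8), (2|5) = -1, and (2|5)^2 = +1. Now have -(1|5).
(1|5) = 1. Collecting the sign factors: -1.
The Legendre symbol is -1, so x^2 ≡ 14128 (mod 9973) has no solution.

no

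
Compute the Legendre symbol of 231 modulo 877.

877 ≡ 1 (mod 4), so quadratic reciprocity gives (231/877) = (877/231). Reduce: 877 ≡ 184 (mod 231). Now have (184/231).
Factor out 2: 184 = 2^3·23. Since 231 ≡ 7 (mod 8), (2/231) = +1, and (2/231)^3 = +1. Now have (23/231).
Both 23 ≡ 3 and 231 ≡ 3 (mod 4), so reciprocity gives (23/231) = -(231/23). Reduce: 231 ≡ 1 (mod 23). Now have -(1/23).
(1/23) = 1. Collecting the sign factors: -1.

-1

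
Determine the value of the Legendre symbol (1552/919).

-1

Reduce the numerator: 1552 ≡ 633 (mod 919), so (1552/919) = (633/919).
633 ≡ 1 (mod 4), so quadratic reciprocity gives (633/919) = (919/633). Reduce: 919 ≡ 286 (mod 633). Now have (286/633).
Factor out 2: 286 = 2·143. Since 633 ≡ 1 (mod 8), (2/633) = +1. Now have (143/633).
633 ≡ 1 (mod 4), so quadratic reciprocity gives (143/633) = (633/143). Reduce: 633 ≡ 61 (mod 143). Now have (61/143).
61 ≡ 1 (mod 4), so quadratic reciprocity gives (61/143) = (143/61). Reduce: 143 ≡ 21 (mod 61). Now have (21/61).
21 ≡ 1 (mod 4), so quadratic reciprocity gives (21/61) = (61/21). Reduce: 61 ≡ 19 (mod 21). Now have (19/21).
21 ≡ 1 (mod 4), so quadratic reciprocity gives (19/21) = (21/19). Reduce: 21 ≡ 2 (mod 19). Now have (2/19).
Factor out 2: 2 = 2. Since 19 ≡ 3 (mod 8), (2/19) = -1. Now have -(1/19).
(1/19) = 1. Collecting the sign factors: -1.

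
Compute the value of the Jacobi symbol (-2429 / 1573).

(-2429 / 1573)
  = (717 / 1573)    [-2429 ≡ 717 mod 1573]
  = (1573 / 717)    [QR: 717 ≡ 1 mod 4, sign kept]
  = (139 / 717)    [1573 ≡ 139 mod 717]
  = (717 / 139)    [QR: 717 ≡ 1 mod 4, sign kept]
  = (22 / 139)    [717 ≡ 22 mod 139]
  = -(11 / 139)    [139 ≡ 3 mod 8 ⇒ (2 / 139) = -1]
  = (139 / 11)    [QR: both ≡ 3 mod 4, sign flips]
  = (7 / 11)    [139 ≡ 7 mod 11]
  = -(11 / 7)    [QR: both ≡ 3 mod 4, sign flips]
  = -(4 / 7)    [11 ≡ 4 mod 7]
  = -(1 / 7)    [7 ≡ 7 mod 8 ⇒ (2 / 7)^2 = +1]
  = -1    [(1 / 7) = 1]

-1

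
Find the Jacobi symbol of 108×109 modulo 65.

1

By multiplicativity, (108·109/65) = (108/65)·(109/65).
First factor (108/65):
Reduce the numerator: 108 ≡ 43 (mod 65), so (108/65) = (43/65).
65 ≡ 1 (mod 4), so quadratic reciprocity gives (43/65) = (65/43). Reduce: 65 ≡ 22 (mod 43). Now have (22/43).
Factor out 2: 22 = 2·11. Since 43 ≡ 3 (mod 8), (2/43) = -1. Now have -(11/43).
Both 11 ≡ 3 and 43 ≡ 3 (mod 4), so reciprocity gives (11/43) = -(43/11). Reduce: 43 ≡ 10 (mod 11). Now have (10/11).
Factor out 2: 10 = 2·5. Since 11 ≡ 3 (mod 8), (2/11) = -1. Now have -(5/11).
5 ≡ 1 (mod 4), so quadratic reciprocity gives (5/11) = (11/5). Reduce: 11 ≡ 1 (mod 5). Now have -(1/5).
(1/5) = 1. Collecting the sign factors: -1.
Second factor (109/65):
Reduce the numerator: 109 ≡ 44 (mod 65), so (109/65) = (44/65).
Factor out 2: 44 = 2^2·11. Since 65 ≡ 1 (mod 8), (2/65) = +1, and (2/65)^2 = +1. Now have (11/65).
65 ≡ 1 (mod 4), so quadratic reciprocity gives (11/65) = (65/11). Reduce: 65 ≡ 10 (mod 11). Now have (10/11).
Factor out 2: 10 = 2·5. Since 11 ≡ 3 (mod 8), (2/11) = -1. Now have -(5/11).
5 ≡ 1 (mod 4), so quadratic reciprocity gives (5/11) = (11/5). Reduce: 11 ≡ 1 (mod 5). Now have -(1/5).
(1/5) = 1. Collecting the sign factors: -1.
Product: (-1)·(-1) = 1.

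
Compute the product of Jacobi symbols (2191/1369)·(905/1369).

1

By multiplicativity, (2191·905/1369) = (2191/1369)·(905/1369).
First factor (2191/1369):
(2191/1369)
  = (822/1369)    [2191 ≡ 822 mod 1369]
  = (411/1369)    [1369 ≡ 1 mod 8 ⇒ (2/1369) = +1]
  = (1369/411)    [QR: 1369 ≡ 1 mod 4, sign kept]
  = (136/411)    [1369 ≡ 136 mod 411]
  = -(17/411)    [411 ≡ 3 mod 8 ⇒ (2/411)^3 = -1]
  = -(411/17)    [QR: 17 ≡ 1 mod 4, sign kept]
  = -(3/17)    [411 ≡ 3 mod 17]
  = -(17/3)    [QR: 17 ≡ 1 mod 4, sign kept]
  = -(2/3)    [17 ≡ 2 mod 3]
  = (1/3)    [3 ≡ 3 mod 8 ⇒ (2/3) = -1]
  = 1    [(1/3) = 1]
Second factor (905/1369):
(905/1369)
  = (1369/905)    [QR: 905 ≡ 1 mod 4, sign kept]
  = (464/905)    [1369 ≡ 464 mod 905]
  = (29/905)    [905 ≡ 1 mod 8 ⇒ (2/905)^4 = +1]
  = (905/29)    [QR: 29 ≡ 1 mod 4, sign kept]
  = (6/29)    [905 ≡ 6 mod 29]
  = -(3/29)    [29 ≡ 5 mod 8 ⇒ (2/29) = -1]
  = -(29/3)    [QR: 29 ≡ 1 mod 4, sign kept]
  = -(2/3)    [29 ≡ 2 mod 3]
  = (1/3)    [3 ≡ 3 mod 8 ⇒ (2/3) = -1]
  = 1    [(1/3) = 1]
Product: (1)·(1) = 1.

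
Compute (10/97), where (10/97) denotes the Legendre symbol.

(10/97)
  = (5/97)    [97 ≡ 1 mod 8 ⇒ (2/97) = +1]
  = (97/5)    [QR: 5 ≡ 1 mod 4, sign kept]
  = (2/5)    [97 ≡ 2 mod 5]
  = -(1/5)    [5 ≡ 5 mod 8 ⇒ (2/5) = -1]
  = -1    [(1/5) = 1]

-1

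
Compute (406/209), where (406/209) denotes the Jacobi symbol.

-1

(406/209)
  = (197/209)    [406 ≡ 197 mod 209]
  = (209/197)    [QR: 197 ≡ 1 mod 4, sign kept]
  = (12/197)    [209 ≡ 12 mod 197]
  = (3/197)    [197 ≡ 5 mod 8 ⇒ (2/197)^2 = +1]
  = (197/3)    [QR: 197 ≡ 1 mod 4, sign kept]
  = (2/3)    [197 ≡ 2 mod 3]
  = -(1/3)    [3 ≡ 3 mod 8 ⇒ (2/3) = -1]
  = -1    [(1/3) = 1]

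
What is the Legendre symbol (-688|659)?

Pull out -1: (-688|659) = (-1|659)·(688|659). Since 659 ≡ 3 (mod 4), (-1|659) = -1. Now have -(688|659).
Reduce the numerator: 688 ≡ 29 (mod 659), so (688|659) = (29|659).
29 ≡ 1 (mod 4), so quadratic reciprocity gives (29|659) = (659|29). Reduce: 659 ≡ 21 (mod 29). Now have -(21|29).
21 ≡ 1 (mod 4), so quadratic reciprocity gives (21|29) = (29|21). Reduce: 29 ≡ 8 (mod 21). Now have -(8|21).
Factor out 2: 8 = 2^3. Since 21 ≡ 5 (mod 8), (2|21) = -1, and (2|21)^3 = -1. Now have (1|21).
(1|21) = 1. Collecting the sign factors: 1.

1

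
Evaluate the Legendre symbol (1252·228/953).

-1

By multiplicativity, (1252·228/953) = (1252/953)·(228/953).
First factor (1252/953):
(1252/953)
  = (299/953)    [1252 ≡ 299 mod 953]
  = (953/299)    [QR: 953 ≡ 1 mod 4, sign kept]
  = (56/299)    [953 ≡ 56 mod 299]
  = -(7/299)    [299 ≡ 3 mod 8 ⇒ (2/299)^3 = -1]
  = (299/7)    [QR: both ≡ 3 mod 4, sign flips]
  = (5/7)    [299 ≡ 5 mod 7]
  = (7/5)    [QR: 5 ≡ 1 mod 4, sign kept]
  = (2/5)    [7 ≡ 2 mod 5]
  = -(1/5)    [5 ≡ 5 mod 8 ⇒ (2/5) = -1]
  = -1    [(1/5) = 1]
Second factor (228/953):
(228/953)
  = (57/953)    [953 ≡ 1 mod 8 ⇒ (2/953)^2 = +1]
  = (953/57)    [QR: 57 ≡ 1 mod 4, sign kept]
  = (41/57)    [953 ≡ 41 mod 57]
  = (57/41)    [QR: 41 ≡ 1 mod 4, sign kept]
  = (16/41)    [57 ≡ 16 mod 41]
  = (1/41)    [41 ≡ 1 mod 8 ⇒ (2/41)^4 = +1]
  = 1    [(1/41) = 1]
Product: (-1)·(1) = -1.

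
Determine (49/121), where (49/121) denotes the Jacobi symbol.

49 ≡ 1 (mod 4), so quadratic reciprocity gives (49/121) = (121/49). Reduce: 121 ≡ 23 (mod 49). Now have (23/49).
49 ≡ 1 (mod 4), so quadratic reciprocity gives (23/49) = (49/23). Reduce: 49 ≡ 3 (mod 23). Now have (3/23).
Both 3 ≡ 3 and 23 ≡ 3 (mod 4), so reciprocity gives (3/23) = -(23/3). Reduce: 23 ≡ 2 (mod 3). Now have -(2/3).
Factor out 2: 2 = 2. Since 3 ≡ 3 (mod 8), (2/3) = -1. Now have (1/3).
(1/3) = 1. Collecting the sign factors: 1.

1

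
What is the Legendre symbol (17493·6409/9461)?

By multiplicativity, (17493·6409/9461) = (17493/9461)·(6409/9461).
First factor (17493/9461):
(17493/9461)
  = (8032/9461)    [17493 ≡ 8032 mod 9461]
  = -(251/9461)    [9461 ≡ 5 mod 8 ⇒ (2/9461)^5 = -1]
  = -(9461/251)    [QR: 9461 ≡ 1 mod 4, sign kept]
  = -(174/251)    [9461 ≡ 174 mod 251]
  = (87/251)    [251 ≡ 3 mod 8 ⇒ (2/251) = -1]
  = -(251/87)    [QR: both ≡ 3 mod 4, sign flips]
  = -(77/87)    [251 ≡ 77 mod 87]
  = -(87/77)    [QR: 77 ≡ 1 mod 4, sign kept]
  = -(10/77)    [87 ≡ 10 mod 77]
  = (5/77)    [77 ≡ 5 mod 8 ⇒ (2/77) = -1]
  = (77/5)    [QR: 5 ≡ 1 mod 4, sign kept]
  = (2/5)    [77 ≡ 2 mod 5]
  = -(1/5)    [5 ≡ 5 mod 8 ⇒ (2/5) = -1]
  = -1    [(1/5) = 1]
Second factor (6409/9461):
(6409/9461)
  = (9461/6409)    [QR: 6409 ≡ 1 mod 4, sign kept]
  = (3052/6409)    [9461 ≡ 3052 mod 6409]
  = (763/6409)    [6409 ≡ 1 mod 8 ⇒ (2/6409)^2 = +1]
  = (6409/763)    [QR: 6409 ≡ 1 mod 4, sign kept]
  = (305/763)    [6409 ≡ 305 mod 763]
  = (763/305)    [QR: 305 ≡ 1 mod 4, sign kept]
  = (153/305)    [763 ≡ 153 mod 305]
  = (305/153)    [QR: 153 ≡ 1 mod 4, sign kept]
  = (152/153)    [305 ≡ 152 mod 153]
  = (19/153)    [153 ≡ 1 mod 8 ⇒ (2/153)^3 = +1]
  = (153/19)    [QR: 153 ≡ 1 mod 4, sign kept]
  = (1/19)    [153 ≡ 1 mod 19]
  = 1    [(1/19) = 1]
Product: (-1)·(1) = -1.

-1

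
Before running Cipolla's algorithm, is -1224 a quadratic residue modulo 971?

yes

(-1224/971)
  = (718/971)    [-1224 ≡ 718 mod 971]
  = -(359/971)    [971 ≡ 3 mod 8 ⇒ (2/971) = -1]
  = (971/359)    [QR: both ≡ 3 mod 4, sign flips]
  = (253/359)    [971 ≡ 253 mod 359]
  = (359/253)    [QR: 253 ≡ 1 mod 4, sign kept]
  = (106/253)    [359 ≡ 106 mod 253]
  = -(53/253)    [253 ≡ 5 mod 8 ⇒ (2/253) = -1]
  = -(253/53)    [QR: 53 ≡ 1 mod 4, sign kept]
  = -(41/53)    [253 ≡ 41 mod 53]
  = -(53/41)    [QR: 41 ≡ 1 mod 4, sign kept]
  = -(12/41)    [53 ≡ 12 mod 41]
  = -(3/41)    [41 ≡ 1 mod 8 ⇒ (2/41)^2 = +1]
  = -(41/3)    [QR: 41 ≡ 1 mod 4, sign kept]
  = -(2/3)    [41 ≡ 2 mod 3]
  = (1/3)    [3 ≡ 3 mod 8 ⇒ (2/3) = -1]
  = 1    [(1/3) = 1]
(-1224/971) = 1, and 971 is prime, so -1224 is a quadratic residue mod 971.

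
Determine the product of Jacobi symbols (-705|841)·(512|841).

By multiplicativity, (-705·512|841) = (-705|841)·(512|841).
First factor (-705|841):
(-705|841)
  = (136|841)    [-705 ≡ 136 mod 841]
  = (17|841)    [841 ≡ 1 mod 8 ⇒ (2|841)^3 = +1]
  = (841|17)    [QR: 17 ≡ 1 mod 4, sign kept]
  = (8|17)    [841 ≡ 8 mod 17]
  = (1|17)    [17 ≡ 1 mod 8 ⇒ (2|17)^3 = +1]
  = 1    [(1|17) = 1]
Second factor (512|841):
(512|841)
  = (1|841)    [841 ≡ 1 mod 8 ⇒ (2|841)^9 = +1]
  = 1    [(1|841) = 1]
Product: (1)·(1) = 1.

1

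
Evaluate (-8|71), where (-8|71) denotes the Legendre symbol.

-1

Reduce the numerator: -8 ≡ 63 (mod 71), so (-8|71) = (63|71).
Both 63 ≡ 3 and 71 ≡ 3 (mod 4), so reciprocity gives (63|71) = -(71|63). Reduce: 71 ≡ 8 (mod 63). Now have -(8|63).
Factor out 2: 8 = 2^3. Since 63 ≡ 7 (mod 8), (2|63) = +1, and (2|63)^3 = +1. Now have -(1|63).
(1|63) = 1. Collecting the sign factors: -1.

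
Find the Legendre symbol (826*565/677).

-1

By multiplicativity, (826·565/677) = (826/677)·(565/677).
First factor (826/677):
(826/677)
  = (149/677)    [826 ≡ 149 mod 677]
  = (677/149)    [QR: 149 ≡ 1 mod 4, sign kept]
  = (81/149)    [677 ≡ 81 mod 149]
  = (149/81)    [QR: 81 ≡ 1 mod 4, sign kept]
  = (68/81)    [149 ≡ 68 mod 81]
  = (17/81)    [81 ≡ 1 mod 8 ⇒ (2/81)^2 = +1]
  = (81/17)    [QR: 17 ≡ 1 mod 4, sign kept]
  = (13/17)    [81 ≡ 13 mod 17]
  = (17/13)    [QR: 13 ≡ 1 mod 4, sign kept]
  = (4/13)    [17 ≡ 4 mod 13]
  = (1/13)    [13 ≡ 5 mod 8 ⇒ (2/13)^2 = +1]
  = 1    [(1/13) = 1]
Second factor (565/677):
(565/677)
  = (677/565)    [QR: 565 ≡ 1 mod 4, sign kept]
  = (112/565)    [677 ≡ 112 mod 565]
  = (7/565)    [565 ≡ 5 mod 8 ⇒ (2/565)^4 = +1]
  = (565/7)    [QR: 565 ≡ 1 mod 4, sign kept]
  = (5/7)    [565 ≡ 5 mod 7]
  = (7/5)    [QR: 5 ≡ 1 mod 4, sign kept]
  = (2/5)    [7 ≡ 2 mod 5]
  = -(1/5)    [5 ≡ 5 mod 8 ⇒ (2/5) = -1]
  = -1    [(1/5) = 1]
Product: (1)·(-1) = -1.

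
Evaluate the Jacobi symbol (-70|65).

0

(-70|65)
  = (70|65)    [65 ≡ 1 mod 4 ⇒ (-1|65) = +1]
  = (5|65)    [70 ≡ 5 mod 65]
  = (65|5)    [QR: 5 ≡ 1 mod 4, sign kept]
  = (0|5)    [65 ≡ 0 mod 5]
  = 0    [numerator 0, gcd > 1]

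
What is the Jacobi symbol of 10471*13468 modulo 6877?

0

By multiplicativity, (10471·13468 / 6877) = (10471 / 6877)·(13468 / 6877).
First factor (10471 / 6877):
Reduce the numerator: 10471 ≡ 3594 (mod 6877), so (10471 / 6877) = (3594 / 6877).
Factor out 2: 3594 = 2·1797. Since 6877 ≡ 5 (mod 8), (2 / 6877) = -1. Now have -(1797 / 6877).
1797 ≡ 1 (mod 4), so quadratic reciprocity gives (1797 / 6877) = (6877 / 1797). Reduce: 6877 ≡ 1486 (mod 1797). Now have -(1486 / 1797).
Factor out 2: 1486 = 2·743. Since 1797 ≡ 5 (mod 8), (2 / 1797) = -1. Now have (743 / 1797).
1797 ≡ 1 (mod 4), so quadratic reciprocity gives (743 / 1797) = (1797 / 743). Reduce: 1797 ≡ 311 (mod 743). Now have (311 / 743).
Both 311 ≡ 3 and 743 ≡ 3 (mod 4), so reciprocity gives (311 / 743) = -(743 / 311). Reduce: 743 ≡ 121 (mod 311). Now have -(121 / 311).
121 ≡ 1 (mod 4), so quadratic reciprocity gives (121 / 311) = (311 / 121). Reduce: 311 ≡ 69 (mod 121). Now have -(69 / 121).
69 ≡ 1 (mod 4), so quadratic reciprocity gives (69 / 121) = (121 / 69). Reduce: 121 ≡ 52 (mod 69). Now have -(52 / 69).
Factor out 2: 52 = 2^2·13. Since 69 ≡ 5 (mod 8), (2 / 69) = -1, and (2 / 69)^2 = +1. Now have -(13 / 69).
13 ≡ 1 (mod 4), so quadratic reciprocity gives (13 / 69) = (69 / 13). Reduce: 69 ≡ 4 (mod 13). Now have -(4 / 13).
Factor out 2: 4 = 2^2. Since 13 ≡ 5 (mod 8), (2 / 13) = -1, and (2 / 13)^2 = +1. Now have -(1 / 13).
(1 / 13) = 1. Collecting the sign factors: -1.
Second factor (13468 / 6877):
Reduce the numerator: 13468 ≡ 6591 (mod 6877), so (13468 / 6877) = (6591 / 6877).
6877 ≡ 1 (mod 4), so quadratic reciprocity gives (6591 / 6877) = (6877 / 6591). Reduce: 6877 ≡ 286 (mod 6591). Now have (286 / 6591).
Factor out 2: 286 = 2·143. Since 6591 ≡ 7 (mod 8), (2 / 6591) = +1. Now have (143 / 6591).
Both 143 ≡ 3 and 6591 ≡ 3 (mod 4), so reciprocity gives (143 / 6591) = -(6591 / 143). Reduce: 6591 ≡ 13 (mod 143). Now have -(13 / 143).
13 ≡ 1 (mod 4), so quadratic reciprocity gives (13 / 143) = (143 / 13). Reduce: 143 ≡ 0 (mod 13). Now have -(0 / 13).
The numerator is now 0 with denominator 13 > 1: the symbol is 0.
Product: (-1)·(0) = 0.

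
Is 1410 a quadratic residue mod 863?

yes

Reduce the numerator: 1410 ≡ 547 (mod 863), so (1410|863) = (547|863).
Both 547 ≡ 3 and 863 ≡ 3 (mod 4), so reciprocity gives (547|863) = -(863|547). Reduce: 863 ≡ 316 (mod 547). Now have -(316|547).
Factor out 2: 316 = 2^2·79. Since 547 ≡ 3 (mod 8), (2|547) = -1, and (2|547)^2 = +1. Now have -(79|547).
Both 79 ≡ 3 and 547 ≡ 3 (mod 4), so reciprocity gives (79|547) = -(547|79). Reduce: 547 ≡ 73 (mod 79). Now have (73|79).
73 ≡ 1 (mod 4), so quadratic reciprocity gives (73|79) = (79|73). Reduce: 79 ≡ 6 (mod 73). Now have (6|73).
Factor out 2: 6 = 2·3. Since 73 ≡ 1 (mod 8), (2|73) = +1. Now have (3|73).
73 ≡ 1 (mod 4), so quadratic reciprocity gives (3|73) = (73|3). Reduce: 73 ≡ 1 (mod 3). Now have (1|3).
(1|3) = 1. Collecting the sign factors: 1.
The Legendre symbol is 1, so x^2 ≡ 1410 (mod 863) has solution.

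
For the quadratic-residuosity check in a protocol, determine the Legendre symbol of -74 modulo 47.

-1

(-74|47)
  = (20|47)    [-74 ≡ 20 mod 47]
  = (5|47)    [47 ≡ 7 mod 8 ⇒ (2|47)^2 = +1]
  = (47|5)    [QR: 5 ≡ 1 mod 4, sign kept]
  = (2|5)    [47 ≡ 2 mod 5]
  = -(1|5)    [5 ≡ 5 mod 8 ⇒ (2|5) = -1]
  = -1    [(1|5) = 1]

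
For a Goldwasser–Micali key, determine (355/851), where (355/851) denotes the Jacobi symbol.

1

Both 355 ≡ 3 and 851 ≡ 3 (mod 4), so reciprocity gives (355/851) = -(851/355). Reduce: 851 ≡ 141 (mod 355). Now have -(141/355).
141 ≡ 1 (mod 4), so quadratic reciprocity gives (141/355) = (355/141). Reduce: 355 ≡ 73 (mod 141). Now have -(73/141).
73 ≡ 1 (mod 4), so quadratic reciprocity gives (73/141) = (141/73). Reduce: 141 ≡ 68 (mod 73). Now have -(68/73).
Factor out 2: 68 = 2^2·17. Since 73 ≡ 1 (mod 8), (2/73) = +1, and (2/73)^2 = +1. Now have -(17/73).
17 ≡ 1 (mod 4), so quadratic reciprocity gives (17/73) = (73/17). Reduce: 73 ≡ 5 (mod 17). Now have -(5/17).
5 ≡ 1 (mod 4), so quadratic reciprocity gives (5/17) = (17/5). Reduce: 17 ≡ 2 (mod 5). Now have -(2/5).
Factor out 2: 2 = 2. Since 5 ≡ 5 (mod 8), (2/5) = -1. Now have (1/5).
(1/5) = 1. Collecting the sign factors: 1.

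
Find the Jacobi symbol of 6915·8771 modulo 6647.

-1

By multiplicativity, (6915·8771/6647) = (6915/6647)·(8771/6647).
First factor (6915/6647):
Reduce the numerator: 6915 ≡ 268 (mod 6647), so (6915/6647) = (268/6647).
Factor out 2: 268 = 2^2·67. Since 6647 ≡ 7 (mod 8), (2/6647) = +1, and (2/6647)^2 = +1. Now have (67/6647).
Both 67 ≡ 3 and 6647 ≡ 3 (mod 4), so reciprocity gives (67/6647) = -(6647/67). Reduce: 6647 ≡ 14 (mod 67). Now have -(14/67).
Factor out 2: 14 = 2·7. Since 67 ≡ 3 (mod 8), (2/67) = -1. Now have (7/67).
Both 7 ≡ 3 and 67 ≡ 3 (mod 4), so reciprocity gives (7/67) = -(67/7). Reduce: 67 ≡ 4 (mod 7). Now have -(4/7).
Factor out 2: 4 = 2^2. Since 7 ≡ 7 (mod 8), (2/7) = +1, and (2/7)^2 = +1. Now have -(1/7).
(1/7) = 1. Collecting the sign factors: -1.
Second factor (8771/6647):
Reduce the numerator: 8771 ≡ 2124 (mod 6647), so (8771/6647) = (2124/6647).
Factor out 2: 2124 = 2^2·531. Since 6647 ≡ 7 (mod 8), (2/6647) = +1, and (2/6647)^2 = +1. Now have (531/6647).
Both 531 ≡ 3 and 6647 ≡ 3 (mod 4), so reciprocity gives (531/6647) = -(6647/531). Reduce: 6647 ≡ 275 (mod 531). Now have -(275/531).
Both 275 ≡ 3 and 531 ≡ 3 (mod 4), so reciprocity gives (275/531) = -(531/275). Reduce: 531 ≡ 256 (mod 275). Now have (256/275).
Factor out 2: 256 = 2^8. Since 275 ≡ 3 (mod 8), (2/275) = -1, and (2/275)^8 = +1. Now have (1/275).
(1/275) = 1. Collecting the sign factors: 1.
Product: (-1)·(1) = -1.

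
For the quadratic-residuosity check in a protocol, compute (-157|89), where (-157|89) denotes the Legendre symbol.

1

(-157|89)
  = (21|89)    [-157 ≡ 21 mod 89]
  = (89|21)    [QR: 21 ≡ 1 mod 4, sign kept]
  = (5|21)    [89 ≡ 5 mod 21]
  = (21|5)    [QR: 5 ≡ 1 mod 4, sign kept]
  = (1|5)    [21 ≡ 1 mod 5]
  = 1    [(1|5) = 1]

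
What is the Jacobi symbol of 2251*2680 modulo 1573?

By multiplicativity, (2251·2680|1573) = (2251|1573)·(2680|1573).
First factor (2251|1573):
(2251|1573)
  = (678|1573)    [2251 ≡ 678 mod 1573]
  = -(339|1573)    [1573 ≡ 5 mod 8 ⇒ (2|1573) = -1]
  = -(1573|339)    [QR: 1573 ≡ 1 mod 4, sign kept]
  = -(217|339)    [1573 ≡ 217 mod 339]
  = -(339|217)    [QR: 217 ≡ 1 mod 4, sign kept]
  = -(122|217)    [339 ≡ 122 mod 217]
  = -(61|217)    [217 ≡ 1 mod 8 ⇒ (2|217) = +1]
  = -(217|61)    [QR: 61 ≡ 1 mod 4, sign kept]
  = -(34|61)    [217 ≡ 34 mod 61]
  = (17|61)    [61 ≡ 5 mod 8 ⇒ (2|61) = -1]
  = (61|17)    [QR: 17 ≡ 1 mod 4, sign kept]
  = (10|17)    [61 ≡ 10 mod 17]
  = (5|17)    [17 ≡ 1 mod 8 ⇒ (2|17) = +1]
  = (17|5)    [QR: 5 ≡ 1 mod 4, sign kept]
  = (2|5)    [17 ≡ 2 mod 5]
  = -(1|5)    [5 ≡ 5 mod 8 ⇒ (2|5) = -1]
  = -1    [(1|5) = 1]
Second factor (2680|1573):
(2680|1573)
  = (1107|1573)    [2680 ≡ 1107 mod 1573]
  = (1573|1107)    [QR: 1573 ≡ 1 mod 4, sign kept]
  = (466|1107)    [1573 ≡ 466 mod 1107]
  = -(233|1107)    [1107 ≡ 3 mod 8 ⇒ (2|1107) = -1]
  = -(1107|233)    [QR: 233 ≡ 1 mod 4, sign kept]
  = -(175|233)    [1107 ≡ 175 mod 233]
  = -(233|175)    [QR: 233 ≡ 1 mod 4, sign kept]
  = -(58|175)    [233 ≡ 58 mod 175]
  = -(29|175)    [175 ≡ 7 mod 8 ⇒ (2|175) = +1]
  = -(175|29)    [QR: 29 ≡ 1 mod 4, sign kept]
  = -(1|29)    [175 ≡ 1 mod 29]
  = -1    [(1|29) = 1]
Product: (-1)·(-1) = 1.

1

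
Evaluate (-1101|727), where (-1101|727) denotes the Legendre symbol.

1

(-1101|727)
  = -(1101|727)    [727 ≡ 3 mod 4 ⇒ (-1|727) = -1]
  = -(374|727)    [1101 ≡ 374 mod 727]
  = -(187|727)    [727 ≡ 7 mod 8 ⇒ (2|727) = +1]
  = (727|187)    [QR: both ≡ 3 mod 4, sign flips]
  = (166|187)    [727 ≡ 166 mod 187]
  = -(83|187)    [187 ≡ 3 mod 8 ⇒ (2|187) = -1]
  = (187|83)    [QR: both ≡ 3 mod 4, sign flips]
  = (21|83)    [187 ≡ 21 mod 83]
  = (83|21)    [QR: 21 ≡ 1 mod 4, sign kept]
  = (20|21)    [83 ≡ 20 mod 21]
  = (5|21)    [21 ≡ 5 mod 8 ⇒ (2|21)^2 = +1]
  = (21|5)    [QR: 5 ≡ 1 mod 4, sign kept]
  = (1|5)    [21 ≡ 1 mod 5]
  = 1    [(1|5) = 1]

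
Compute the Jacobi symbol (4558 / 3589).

1

(4558 / 3589)
  = (969 / 3589)    [4558 ≡ 969 mod 3589]
  = (3589 / 969)    [QR: 969 ≡ 1 mod 4, sign kept]
  = (682 / 969)    [3589 ≡ 682 mod 969]
  = (341 / 969)    [969 ≡ 1 mod 8 ⇒ (2 / 969) = +1]
  = (969 / 341)    [QR: 341 ≡ 1 mod 4, sign kept]
  = (287 / 341)    [969 ≡ 287 mod 341]
  = (341 / 287)    [QR: 341 ≡ 1 mod 4, sign kept]
  = (54 / 287)    [341 ≡ 54 mod 287]
  = (27 / 287)    [287 ≡ 7 mod 8 ⇒ (2 / 287) = +1]
  = -(287 / 27)    [QR: both ≡ 3 mod 4, sign flips]
  = -(17 / 27)    [287 ≡ 17 mod 27]
  = -(27 / 17)    [QR: 17 ≡ 1 mod 4, sign kept]
  = -(10 / 17)    [27 ≡ 10 mod 17]
  = -(5 / 17)    [17 ≡ 1 mod 8 ⇒ (2 / 17) = +1]
  = -(17 / 5)    [QR: 5 ≡ 1 mod 4, sign kept]
  = -(2 / 5)    [17 ≡ 2 mod 5]
  = (1 / 5)    [5 ≡ 5 mod 8 ⇒ (2 / 5) = -1]
  = 1    [(1 / 5) = 1]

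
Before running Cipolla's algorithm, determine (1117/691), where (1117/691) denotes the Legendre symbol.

1

Reduce the numerator: 1117 ≡ 426 (mod 691), so (1117/691) = (426/691).
Factor out 2: 426 = 2·213. Since 691 ≡ 3 (mod 8), (2/691) = -1. Now have -(213/691).
213 ≡ 1 (mod 4), so quadratic reciprocity gives (213/691) = (691/213). Reduce: 691 ≡ 52 (mod 213). Now have -(52/213).
Factor out 2: 52 = 2^2·13. Since 213 ≡ 5 (mod 8), (2/213) = -1, and (2/213)^2 = +1. Now have -(13/213).
13 ≡ 1 (mod 4), so quadratic reciprocity gives (13/213) = (213/13). Reduce: 213 ≡ 5 (mod 13). Now have -(5/13).
5 ≡ 1 (mod 4), so quadratic reciprocity gives (5/13) = (13/5). Reduce: 13 ≡ 3 (mod 5). Now have -(3/5).
5 ≡ 1 (mod 4), so quadratic reciprocity gives (3/5) = (5/3). Reduce: 5 ≡ 2 (mod 3). Now have -(2/3).
Factor out 2: 2 = 2. Since 3 ≡ 3 (mod 8), (2/3) = -1. Now have (1/3).
(1/3) = 1. Collecting the sign factors: 1.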